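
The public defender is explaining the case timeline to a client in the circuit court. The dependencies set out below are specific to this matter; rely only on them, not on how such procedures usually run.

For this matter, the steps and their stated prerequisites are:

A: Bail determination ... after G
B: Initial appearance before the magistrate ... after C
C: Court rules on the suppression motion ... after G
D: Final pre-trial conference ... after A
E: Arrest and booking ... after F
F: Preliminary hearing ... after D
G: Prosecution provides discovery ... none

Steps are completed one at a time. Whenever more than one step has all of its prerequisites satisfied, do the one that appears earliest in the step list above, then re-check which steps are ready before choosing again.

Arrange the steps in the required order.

G is the only step with nothing outstanding, so it goes first.
Now A and C have their prerequisites met. A is listed earlier, so A next.
Ready: C and D. C is listed earlier → C.
B now also ready, so the ready set is {B, D}; B is listed earlier → B.
D needed A, now all done → D.
F needed D, now all done → F.
Next only E has its prerequisites met → E.

G, A, C, B, D, F, E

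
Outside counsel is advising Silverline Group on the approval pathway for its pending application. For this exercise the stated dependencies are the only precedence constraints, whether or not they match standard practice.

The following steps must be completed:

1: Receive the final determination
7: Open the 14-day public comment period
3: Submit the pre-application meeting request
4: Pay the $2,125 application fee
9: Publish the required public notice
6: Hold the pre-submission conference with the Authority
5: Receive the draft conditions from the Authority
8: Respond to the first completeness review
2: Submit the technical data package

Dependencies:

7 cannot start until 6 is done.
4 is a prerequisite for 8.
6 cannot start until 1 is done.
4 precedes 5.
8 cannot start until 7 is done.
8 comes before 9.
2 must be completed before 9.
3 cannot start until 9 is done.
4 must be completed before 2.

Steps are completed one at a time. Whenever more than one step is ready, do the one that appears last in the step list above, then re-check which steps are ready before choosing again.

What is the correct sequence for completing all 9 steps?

4 2 5 1 6 7 8 9 3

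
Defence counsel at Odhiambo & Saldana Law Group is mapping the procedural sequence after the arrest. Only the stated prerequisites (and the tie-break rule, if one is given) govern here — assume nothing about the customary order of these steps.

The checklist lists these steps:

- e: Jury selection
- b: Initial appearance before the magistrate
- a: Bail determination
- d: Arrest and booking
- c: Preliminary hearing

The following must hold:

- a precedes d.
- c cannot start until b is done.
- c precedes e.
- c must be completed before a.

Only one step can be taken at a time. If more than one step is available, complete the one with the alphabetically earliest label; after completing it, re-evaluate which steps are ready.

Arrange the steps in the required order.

Only b has no prerequisites, so it is first.
That leaves c as the only ready step → c.
Now a and e have their prerequisites met. a has the earlier label, so a next.
Now d and e have their prerequisites met. d has the earlier label, so d next.
That leaves e as the only ready step → e.

b c a d e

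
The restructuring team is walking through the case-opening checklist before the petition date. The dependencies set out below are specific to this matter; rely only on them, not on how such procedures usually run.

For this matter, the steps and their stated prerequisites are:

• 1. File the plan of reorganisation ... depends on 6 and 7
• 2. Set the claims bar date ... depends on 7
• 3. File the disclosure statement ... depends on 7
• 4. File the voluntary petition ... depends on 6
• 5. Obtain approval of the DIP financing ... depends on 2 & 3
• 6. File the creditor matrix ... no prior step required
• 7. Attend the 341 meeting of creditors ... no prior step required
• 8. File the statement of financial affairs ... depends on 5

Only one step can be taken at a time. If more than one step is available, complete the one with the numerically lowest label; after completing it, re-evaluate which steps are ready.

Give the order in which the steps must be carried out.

6 and 7 have no prerequisites; 6 has the earlier label, so 6 is first.
Now 4 and 7 have their prerequisites met. 4 has the earlier label, so 4 next.
That leaves 7 as the only ready step → 7.
1, 2 and 3 are all available; 1 has the earlier label → 1.
Ready: 2 and 3. 2 has the earlier label → 2.
3 is the only step now ready → 3.
That leaves 5 as the only ready step → 5.
8 is the only step now ready → 8.

6 → 4 → 7 → 1 → 2 → 3 → 5 → 8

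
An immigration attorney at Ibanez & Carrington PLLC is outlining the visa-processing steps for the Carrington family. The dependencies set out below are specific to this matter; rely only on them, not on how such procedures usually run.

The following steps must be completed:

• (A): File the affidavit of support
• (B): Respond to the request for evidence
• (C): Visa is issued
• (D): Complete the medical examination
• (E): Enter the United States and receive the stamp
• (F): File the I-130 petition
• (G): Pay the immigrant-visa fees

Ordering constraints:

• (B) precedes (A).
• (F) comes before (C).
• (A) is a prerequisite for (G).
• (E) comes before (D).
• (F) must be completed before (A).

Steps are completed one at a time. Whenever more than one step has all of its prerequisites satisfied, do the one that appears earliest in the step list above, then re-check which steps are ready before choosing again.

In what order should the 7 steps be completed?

(B) (E) (D) (F) (A) (C) (G)

Nothing is required for (B), (E) and (F). (B) is listed earlier → (B) first.
(E) and (F) are both available; (E) is listed earlier → (E).
(D) now also ready, so the ready set is {(D), (F)}; (D) is listed earlier → (D).
That leaves (F) as the only ready step → (F).
Ready: (A) and (C). (A) is listed earlier → (A).
(G) now also ready, so the ready set is {(C), (G)}; (C) is listed earlier → (C).
That leaves (G) as the only ready step → (G).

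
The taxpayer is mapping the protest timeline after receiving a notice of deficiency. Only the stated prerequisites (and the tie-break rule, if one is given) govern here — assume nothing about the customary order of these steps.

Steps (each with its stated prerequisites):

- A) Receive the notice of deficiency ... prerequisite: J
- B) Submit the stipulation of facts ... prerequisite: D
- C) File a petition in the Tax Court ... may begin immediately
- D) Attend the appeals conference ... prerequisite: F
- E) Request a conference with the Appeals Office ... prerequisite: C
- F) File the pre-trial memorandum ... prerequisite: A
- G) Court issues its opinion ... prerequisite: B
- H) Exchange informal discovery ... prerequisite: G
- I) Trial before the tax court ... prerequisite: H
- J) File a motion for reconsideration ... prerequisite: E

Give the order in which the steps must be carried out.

C E J A F D B G H I

Only C has no prerequisites, so it is first.
E is the only step now ready → E.
Next only J has its prerequisites met → J.
That leaves A as the only ready step → A.
F is the only step now ready → F.
Next only D has its prerequisites met → D.
B needed D, now all done → B.
That leaves G as the only ready step → G.
That leaves H as the only ready step → H.
I needed H, now all done → I.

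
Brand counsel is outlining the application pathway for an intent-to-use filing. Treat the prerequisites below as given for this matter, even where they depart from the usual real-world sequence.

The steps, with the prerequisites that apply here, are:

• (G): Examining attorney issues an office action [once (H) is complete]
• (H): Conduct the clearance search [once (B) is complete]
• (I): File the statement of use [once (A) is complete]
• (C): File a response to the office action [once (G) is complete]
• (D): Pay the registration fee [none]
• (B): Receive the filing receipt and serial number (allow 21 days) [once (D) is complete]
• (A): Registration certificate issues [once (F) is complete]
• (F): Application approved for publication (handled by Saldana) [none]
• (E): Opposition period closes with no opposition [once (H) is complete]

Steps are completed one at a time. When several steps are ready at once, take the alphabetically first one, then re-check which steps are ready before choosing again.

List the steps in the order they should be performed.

(D) (B) (F) (A) (H) (E) (G) (C) (I)

Nothing is required for (D) and (F). (D) has the earlier label → (D) first.
(B) now also ready, so the ready set is {(B), (F)}; (B) has the earlier label → (B).
Now (F) and (H) have their prerequisites met. (F) has the earlier label, so (F) next.
Now (A) and (H) have their prerequisites met. (A) has the earlier label, so (A) next.
Ready: (H) and (I). (H) has the earlier label → (H).
Ready: (E), (G) and (I). (E) has the earlier label → (E).
(G) and (I) are both available; (G) has the earlier label → (G).
Ready: (C) and (I). (C) has the earlier label → (C).
(I) is the only step now ready → (I).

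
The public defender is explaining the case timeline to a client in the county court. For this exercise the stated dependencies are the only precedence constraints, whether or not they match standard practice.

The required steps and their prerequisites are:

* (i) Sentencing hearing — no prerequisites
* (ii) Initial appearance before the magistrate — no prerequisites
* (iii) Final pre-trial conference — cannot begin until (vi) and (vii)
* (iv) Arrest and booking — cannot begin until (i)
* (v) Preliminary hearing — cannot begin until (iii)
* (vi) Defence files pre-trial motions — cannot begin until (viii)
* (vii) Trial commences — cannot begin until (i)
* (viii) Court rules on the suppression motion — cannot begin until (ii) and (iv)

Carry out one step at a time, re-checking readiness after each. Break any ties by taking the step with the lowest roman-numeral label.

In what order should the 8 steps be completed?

(i) and (ii) have no prerequisites; (i) has the earlier label, so (i) is first.
Ready: (ii), (iv) and (vii). (ii) has the earlier label → (ii).
Now (iv) and (vii) have their prerequisites met. (iv) has the earlier label, so (iv) next.
Now (vii) and (viii) have their prerequisites met. (vii) has the earlier label, so (vii) next.
(viii) is the only step now ready → (viii).
(vi) needed (viii), now all done → (vi).
(iii) needed (vi) and (vii), now all done → (iii).
(v) is the only step now ready → (v).

(i), (ii), (iv), (vii), (viii), (vi), (iii), (v)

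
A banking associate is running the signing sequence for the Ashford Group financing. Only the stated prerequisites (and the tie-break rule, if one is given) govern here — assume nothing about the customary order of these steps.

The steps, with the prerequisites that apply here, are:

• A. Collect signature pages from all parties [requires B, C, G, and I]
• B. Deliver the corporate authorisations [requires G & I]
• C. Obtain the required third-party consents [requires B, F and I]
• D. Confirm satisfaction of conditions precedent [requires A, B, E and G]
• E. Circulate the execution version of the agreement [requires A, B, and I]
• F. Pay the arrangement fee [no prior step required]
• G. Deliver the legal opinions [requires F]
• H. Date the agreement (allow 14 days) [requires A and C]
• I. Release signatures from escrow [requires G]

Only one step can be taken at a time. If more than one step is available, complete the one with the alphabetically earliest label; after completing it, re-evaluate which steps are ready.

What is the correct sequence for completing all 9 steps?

F G I B C A E D H

F is the only step with nothing outstanding, so it goes first.
G needed F, now all done → G.
Next only I has its prerequisites met → I.
B needed G and I, now all done → B.
C is the only step now ready → C.
A is the only step now ready → A.
E and H are both available; E has the earlier label → E.
Ready: D and H. D has the earlier label → D.
That leaves H as the only ready step → H.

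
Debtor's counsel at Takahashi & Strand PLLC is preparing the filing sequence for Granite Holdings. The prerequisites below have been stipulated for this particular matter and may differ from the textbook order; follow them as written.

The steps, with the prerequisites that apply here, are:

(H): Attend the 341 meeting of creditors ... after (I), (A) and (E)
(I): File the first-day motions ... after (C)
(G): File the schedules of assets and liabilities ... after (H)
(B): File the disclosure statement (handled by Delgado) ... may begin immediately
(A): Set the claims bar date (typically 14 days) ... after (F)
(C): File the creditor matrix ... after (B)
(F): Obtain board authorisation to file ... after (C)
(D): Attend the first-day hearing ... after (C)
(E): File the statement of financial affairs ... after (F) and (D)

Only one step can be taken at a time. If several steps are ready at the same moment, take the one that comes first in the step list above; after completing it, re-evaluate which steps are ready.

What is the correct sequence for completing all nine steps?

(B) has no prerequisites → (B) first.
Next only (C) has its prerequisites met → (C).
(I), (F) and (D) are all available; (I) is listed earlier → (I).
(F) and (D) are both available; (F) is listed earlier → (F).
(A) and (D) are both available; (A) is listed earlier → (A).
That leaves (D) as the only ready step → (D).
(E) is the only step now ready → (E).
(H) needed (I), (A) and (E), now all done → (H).
Next only (G) has its prerequisites met → (G).

(B), (C), (I), (F), (A), (D), (E), (H), (G)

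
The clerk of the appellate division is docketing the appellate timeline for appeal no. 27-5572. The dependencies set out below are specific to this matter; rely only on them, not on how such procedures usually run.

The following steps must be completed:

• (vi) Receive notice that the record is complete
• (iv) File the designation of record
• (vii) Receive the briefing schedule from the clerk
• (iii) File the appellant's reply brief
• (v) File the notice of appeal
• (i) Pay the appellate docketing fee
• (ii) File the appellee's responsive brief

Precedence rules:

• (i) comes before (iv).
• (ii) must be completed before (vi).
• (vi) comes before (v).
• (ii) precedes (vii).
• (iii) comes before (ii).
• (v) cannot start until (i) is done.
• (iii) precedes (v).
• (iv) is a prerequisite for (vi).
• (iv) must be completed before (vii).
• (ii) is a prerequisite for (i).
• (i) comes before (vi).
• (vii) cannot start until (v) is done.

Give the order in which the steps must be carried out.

(iii), (ii), (i), (iv), (vi), (v), (vii)

Only (iii) has no prerequisites, so it is first.
(ii) needed (iii), now all done → (ii).
(i) needed (ii), now all done → (i).
(iv) needed (i), now all done → (iv).
That leaves (vi) as the only ready step → (vi).
(v) needed (vi), (iii) and (i), now all done → (v).
(vii) is the only step now ready → (vii).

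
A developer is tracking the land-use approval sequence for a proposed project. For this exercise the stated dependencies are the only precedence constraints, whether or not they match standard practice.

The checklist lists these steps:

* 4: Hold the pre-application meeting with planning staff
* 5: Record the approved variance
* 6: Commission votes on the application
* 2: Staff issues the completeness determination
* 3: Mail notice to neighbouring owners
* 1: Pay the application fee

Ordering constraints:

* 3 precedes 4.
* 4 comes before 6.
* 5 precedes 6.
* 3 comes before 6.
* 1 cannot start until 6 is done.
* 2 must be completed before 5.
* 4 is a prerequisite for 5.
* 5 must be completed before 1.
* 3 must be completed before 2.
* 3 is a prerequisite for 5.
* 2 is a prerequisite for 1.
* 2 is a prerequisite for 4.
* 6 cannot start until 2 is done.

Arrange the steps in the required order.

3 is the only step with nothing outstanding, so it goes first.
2 needed 3, now all done → 2.
4 needed 2 and 3, now all done → 4.
That leaves 5 as the only ready step → 5.
6 is the only step now ready → 6.
Next only 1 has its prerequisites met → 1.

3, 2, 4, 5, 6, 1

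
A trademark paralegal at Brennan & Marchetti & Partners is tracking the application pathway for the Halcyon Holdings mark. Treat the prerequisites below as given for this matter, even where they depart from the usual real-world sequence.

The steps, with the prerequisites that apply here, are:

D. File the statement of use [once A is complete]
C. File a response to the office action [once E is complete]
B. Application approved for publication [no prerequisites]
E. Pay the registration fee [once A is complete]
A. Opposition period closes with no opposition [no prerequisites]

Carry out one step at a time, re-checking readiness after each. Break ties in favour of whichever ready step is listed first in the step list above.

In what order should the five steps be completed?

B, A, D, E, C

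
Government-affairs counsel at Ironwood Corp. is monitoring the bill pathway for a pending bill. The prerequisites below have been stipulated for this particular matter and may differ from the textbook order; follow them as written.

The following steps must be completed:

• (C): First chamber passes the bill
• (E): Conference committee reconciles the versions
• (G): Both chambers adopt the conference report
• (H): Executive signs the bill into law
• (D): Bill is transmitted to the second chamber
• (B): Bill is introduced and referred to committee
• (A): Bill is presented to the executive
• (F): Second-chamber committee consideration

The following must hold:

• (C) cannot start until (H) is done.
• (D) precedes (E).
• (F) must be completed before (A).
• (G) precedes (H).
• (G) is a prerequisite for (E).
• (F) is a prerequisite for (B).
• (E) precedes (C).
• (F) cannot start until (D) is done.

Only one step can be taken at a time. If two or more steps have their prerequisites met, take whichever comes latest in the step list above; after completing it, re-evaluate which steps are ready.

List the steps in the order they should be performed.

(D), (F), (A), (B), (G), (H), (E), (C)

Nothing is required for (D) and (G). (D) is listed later → (D) first.
(F) now also ready, so the ready set is {(F), (G)}; (F) is listed later → (F).
Ready: (A), (B) and (G). (A) is listed later → (A).
Now (B) and (G) have their prerequisites met. (B) is listed later, so (B) next.
Next only (G) has its prerequisites met → (G).
Ready: (H) and (E). (H) is listed later → (H).
(E) needed (D) and (G), now all done → (E).
(C) needed (H) and (E), now all done → (C).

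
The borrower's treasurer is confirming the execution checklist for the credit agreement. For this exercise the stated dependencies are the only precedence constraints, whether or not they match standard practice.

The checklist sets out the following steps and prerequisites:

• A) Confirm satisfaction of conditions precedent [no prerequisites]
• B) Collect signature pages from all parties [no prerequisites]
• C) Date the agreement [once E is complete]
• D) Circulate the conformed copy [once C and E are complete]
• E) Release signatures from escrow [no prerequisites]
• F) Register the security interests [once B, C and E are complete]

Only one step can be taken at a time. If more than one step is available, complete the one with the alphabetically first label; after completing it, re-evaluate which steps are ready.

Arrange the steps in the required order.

A, B, E, C, D, F

A, B and E have no prerequisites; A has the earlier label, so A is first.
Ready: B and E. B has the earlier label → B.
Next only E has its prerequisites met → E.
C needed E, now all done → C.
Now D and F have their prerequisites met. D has the earlier label, so D next.
Next only F has its prerequisites met → F.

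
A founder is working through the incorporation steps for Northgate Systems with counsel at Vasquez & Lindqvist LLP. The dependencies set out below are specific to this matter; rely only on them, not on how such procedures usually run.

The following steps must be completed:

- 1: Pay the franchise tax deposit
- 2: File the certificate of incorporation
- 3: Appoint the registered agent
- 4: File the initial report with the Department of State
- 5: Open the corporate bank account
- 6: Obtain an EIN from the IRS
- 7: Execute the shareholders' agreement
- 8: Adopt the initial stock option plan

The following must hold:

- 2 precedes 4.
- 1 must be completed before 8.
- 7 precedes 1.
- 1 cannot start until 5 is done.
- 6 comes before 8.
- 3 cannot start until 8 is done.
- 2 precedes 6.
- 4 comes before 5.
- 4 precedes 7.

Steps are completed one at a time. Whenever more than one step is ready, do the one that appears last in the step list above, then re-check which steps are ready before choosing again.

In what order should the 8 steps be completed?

2 → 6 → 4 → 7 → 5 → 1 → 8 → 3

Only 2 has no prerequisites, so it is first.
Now 6 and 4 have their prerequisites met. 6 is listed later, so 6 next.
4 needed 2, now all done → 4.
7 and 5 are both available; 7 is listed later → 7.
5 needed 4, now all done → 5.
1 needed 7 and 5, now all done → 1.
8 needed 6 and 1, now all done → 8.
That leaves 3 as the only ready step → 3.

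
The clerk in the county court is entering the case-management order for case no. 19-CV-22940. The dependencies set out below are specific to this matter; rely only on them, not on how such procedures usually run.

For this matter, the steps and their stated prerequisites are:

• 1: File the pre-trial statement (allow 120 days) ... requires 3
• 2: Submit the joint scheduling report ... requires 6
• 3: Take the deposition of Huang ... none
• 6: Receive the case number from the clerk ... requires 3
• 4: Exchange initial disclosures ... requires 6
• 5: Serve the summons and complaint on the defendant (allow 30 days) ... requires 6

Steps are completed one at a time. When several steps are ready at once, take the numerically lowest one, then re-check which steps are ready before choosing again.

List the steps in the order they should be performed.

3 1 6 2 4 5

3 is the only step with nothing outstanding, so it goes first.
1 and 6 are both available; 1 has the earlier label → 1.
6 needed 3, now all done → 6.
2, 4 and 5 are all available; 2 has the earlier label → 2.
4 and 5 are both available; 4 has the earlier label → 4.
5 needed 6, now all done → 5.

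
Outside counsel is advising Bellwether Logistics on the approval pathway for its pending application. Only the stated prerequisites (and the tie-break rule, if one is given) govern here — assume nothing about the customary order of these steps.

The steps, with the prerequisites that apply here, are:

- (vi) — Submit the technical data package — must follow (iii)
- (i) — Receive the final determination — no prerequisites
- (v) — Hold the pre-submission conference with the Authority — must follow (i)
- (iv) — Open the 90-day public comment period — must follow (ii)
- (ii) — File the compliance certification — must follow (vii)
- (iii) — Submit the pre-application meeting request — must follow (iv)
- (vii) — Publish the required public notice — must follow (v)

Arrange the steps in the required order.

(i) → (v) → (vii) → (ii) → (iv) → (iii) → (vi)

Only (i) has no prerequisites, so it is first.
That leaves (v) as the only ready step → (v).
(vii) is the only step now ready → (vii).
That leaves (ii) as the only ready step → (ii).
Next only (iv) has its prerequisites met → (iv).
(iii) needed (iv), now all done → (iii).
(vi) is the only step now ready → (vi).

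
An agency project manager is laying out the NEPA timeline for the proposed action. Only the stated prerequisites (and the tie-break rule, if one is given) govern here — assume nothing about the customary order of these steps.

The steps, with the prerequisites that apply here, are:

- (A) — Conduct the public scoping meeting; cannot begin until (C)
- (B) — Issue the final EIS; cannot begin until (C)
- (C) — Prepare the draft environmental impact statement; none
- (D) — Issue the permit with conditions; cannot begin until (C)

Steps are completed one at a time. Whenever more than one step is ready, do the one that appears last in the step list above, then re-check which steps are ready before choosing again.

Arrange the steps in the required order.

(C), (D), (B), (A)

(C) has no prerequisites → (C) first.
(D), (B) and (A) are all available; (D) is listed later → (D).
Now (B) and (A) have their prerequisites met. (B) is listed later, so (B) next.
Next only (A) has its prerequisites met → (A).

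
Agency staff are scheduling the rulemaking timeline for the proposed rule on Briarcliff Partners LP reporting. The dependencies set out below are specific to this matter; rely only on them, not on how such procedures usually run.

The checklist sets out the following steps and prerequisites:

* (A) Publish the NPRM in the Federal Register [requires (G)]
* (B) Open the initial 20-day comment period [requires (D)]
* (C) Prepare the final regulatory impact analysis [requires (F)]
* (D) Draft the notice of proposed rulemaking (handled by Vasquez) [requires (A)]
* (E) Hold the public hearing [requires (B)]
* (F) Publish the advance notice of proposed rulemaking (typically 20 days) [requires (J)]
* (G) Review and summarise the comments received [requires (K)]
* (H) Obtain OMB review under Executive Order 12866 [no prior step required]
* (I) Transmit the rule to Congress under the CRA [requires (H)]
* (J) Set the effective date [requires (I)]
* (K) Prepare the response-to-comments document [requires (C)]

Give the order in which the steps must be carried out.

(H) has no prerequisites → (H) first.
(I) needed (H), now all done → (I).
Next only (J) has its prerequisites met → (J).
Next only (F) has its prerequisites met → (F).
(C) is the only step now ready → (C).
Next only (K) has its prerequisites met → (K).
That leaves (G) as the only ready step → (G).
(A) needed (G), now all done → (A).
That leaves (D) as the only ready step → (D).
(B) is the only step now ready → (B).
(E) needed (B), now all done → (E).

(H) (I) (J) (F) (C) (K) (G) (A) (D) (B) (E)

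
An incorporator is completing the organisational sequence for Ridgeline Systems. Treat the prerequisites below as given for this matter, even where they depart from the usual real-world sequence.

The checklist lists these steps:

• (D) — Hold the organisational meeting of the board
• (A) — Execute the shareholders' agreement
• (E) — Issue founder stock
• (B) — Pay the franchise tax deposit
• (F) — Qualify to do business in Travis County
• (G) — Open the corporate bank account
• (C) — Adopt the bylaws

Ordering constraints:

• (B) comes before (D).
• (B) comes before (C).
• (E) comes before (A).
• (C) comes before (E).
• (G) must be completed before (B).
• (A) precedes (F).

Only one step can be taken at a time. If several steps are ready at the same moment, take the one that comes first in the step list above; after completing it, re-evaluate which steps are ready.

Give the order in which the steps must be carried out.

(G) (B) (D) (C) (E) (A) (F)

(G) has no prerequisites → (G) first.
(B) needed (G), now all done → (B).
Now (D) and (C) have their prerequisites met. (D) is listed earlier, so (D) next.
(C) is the only step now ready → (C).
(E) needed (C), now all done → (E).
(A) needed (E), now all done → (A).
(F) needed (A), now all done → (F).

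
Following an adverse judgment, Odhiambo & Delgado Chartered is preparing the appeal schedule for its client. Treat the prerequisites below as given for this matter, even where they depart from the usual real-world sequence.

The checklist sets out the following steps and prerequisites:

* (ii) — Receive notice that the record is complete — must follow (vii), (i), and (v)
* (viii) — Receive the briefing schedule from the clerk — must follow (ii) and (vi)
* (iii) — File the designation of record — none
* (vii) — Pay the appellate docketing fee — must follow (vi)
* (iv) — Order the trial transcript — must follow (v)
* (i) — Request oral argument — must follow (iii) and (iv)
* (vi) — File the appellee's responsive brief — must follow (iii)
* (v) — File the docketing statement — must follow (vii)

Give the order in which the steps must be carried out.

(iii) has no prerequisites → (iii) first.
(vi) needed (iii), now all done → (vi).
(vii) needed (vi), now all done → (vii).
That leaves (v) as the only ready step → (v).
(iv) is the only step now ready → (iv).
(i) needed (iii) and (iv), now all done → (i).
(ii) is the only step now ready → (ii).
That leaves (viii) as the only ready step → (viii).

(iii) → (vi) → (vii) → (v) → (iv) → (i) → (ii) → (viii)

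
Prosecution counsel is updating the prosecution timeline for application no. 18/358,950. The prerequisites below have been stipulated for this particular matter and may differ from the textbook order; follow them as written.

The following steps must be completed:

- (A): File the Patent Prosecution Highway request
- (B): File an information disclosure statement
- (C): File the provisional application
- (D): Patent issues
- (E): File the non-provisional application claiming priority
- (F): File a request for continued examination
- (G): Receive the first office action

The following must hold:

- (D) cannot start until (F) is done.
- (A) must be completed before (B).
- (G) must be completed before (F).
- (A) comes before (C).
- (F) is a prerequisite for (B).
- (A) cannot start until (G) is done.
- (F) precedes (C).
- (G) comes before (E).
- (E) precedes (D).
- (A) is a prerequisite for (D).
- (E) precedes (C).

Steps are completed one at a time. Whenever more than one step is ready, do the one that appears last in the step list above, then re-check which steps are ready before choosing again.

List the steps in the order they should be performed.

(G), (F), (E), (A), (D), (C), (B)

(G) is the only step with nothing outstanding, so it goes first.
Now (F), (E) and (A) have their prerequisites met. (F) is listed later, so (F) next.
Ready: (E) and (A). (E) is listed later → (E).
Next only (A) has its prerequisites met → (A).
(D), (C) and (B) are all available; (D) is listed later → (D).
Ready: (C) and (B). (C) is listed later → (C).
That leaves (B) as the only ready step → (B).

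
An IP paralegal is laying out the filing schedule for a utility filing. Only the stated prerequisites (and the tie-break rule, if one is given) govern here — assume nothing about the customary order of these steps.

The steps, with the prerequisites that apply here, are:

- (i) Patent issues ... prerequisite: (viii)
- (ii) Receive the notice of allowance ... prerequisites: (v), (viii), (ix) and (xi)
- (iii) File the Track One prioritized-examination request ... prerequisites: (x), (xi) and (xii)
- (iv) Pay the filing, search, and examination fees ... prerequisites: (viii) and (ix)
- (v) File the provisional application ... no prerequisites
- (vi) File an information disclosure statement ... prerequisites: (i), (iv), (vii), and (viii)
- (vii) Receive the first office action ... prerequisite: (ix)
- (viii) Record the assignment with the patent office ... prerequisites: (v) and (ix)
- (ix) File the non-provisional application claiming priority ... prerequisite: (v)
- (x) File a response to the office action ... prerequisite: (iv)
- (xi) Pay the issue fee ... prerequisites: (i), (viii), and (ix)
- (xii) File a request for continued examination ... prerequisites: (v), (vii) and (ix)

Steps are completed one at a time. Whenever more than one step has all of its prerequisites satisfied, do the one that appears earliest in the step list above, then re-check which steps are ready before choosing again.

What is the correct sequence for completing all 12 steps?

(v), (ix), (vii), (viii), (i), (iv), (vi), (x), (xi), (ii), (xii), (iii)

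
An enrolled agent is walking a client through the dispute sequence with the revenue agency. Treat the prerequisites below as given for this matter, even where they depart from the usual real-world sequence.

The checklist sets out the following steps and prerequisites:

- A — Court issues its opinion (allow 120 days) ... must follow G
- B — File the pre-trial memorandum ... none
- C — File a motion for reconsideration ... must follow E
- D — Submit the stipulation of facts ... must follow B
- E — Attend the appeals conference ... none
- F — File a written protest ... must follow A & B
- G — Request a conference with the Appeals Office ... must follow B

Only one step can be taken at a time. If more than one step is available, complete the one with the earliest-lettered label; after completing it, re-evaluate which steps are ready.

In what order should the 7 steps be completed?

B and E have no prerequisites; B has the earlier label, so B is first.
D, E and G are all available; D has the earlier label → D.
Now E and G have their prerequisites met. E has the earlier label, so E next.
C now also ready, so the ready set is {C, G}; C has the earlier label → C.
That leaves G as the only ready step → G.
That leaves A as the only ready step → A.
F needed A and B, now all done → F.

B, D, E, C, G, A, F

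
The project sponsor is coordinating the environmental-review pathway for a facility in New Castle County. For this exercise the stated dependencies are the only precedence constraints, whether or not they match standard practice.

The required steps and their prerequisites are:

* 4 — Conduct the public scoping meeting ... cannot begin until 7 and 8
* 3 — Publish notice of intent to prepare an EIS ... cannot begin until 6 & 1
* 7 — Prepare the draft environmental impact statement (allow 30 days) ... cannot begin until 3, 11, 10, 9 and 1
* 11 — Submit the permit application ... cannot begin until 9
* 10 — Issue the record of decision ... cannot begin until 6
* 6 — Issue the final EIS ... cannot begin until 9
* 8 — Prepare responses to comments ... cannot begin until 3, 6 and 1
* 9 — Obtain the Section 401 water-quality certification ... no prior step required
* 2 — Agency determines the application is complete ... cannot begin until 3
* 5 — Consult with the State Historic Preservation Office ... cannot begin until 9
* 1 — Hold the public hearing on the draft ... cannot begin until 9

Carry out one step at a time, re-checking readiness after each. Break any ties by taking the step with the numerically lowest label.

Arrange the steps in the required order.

9 is the only step with nothing outstanding, so it goes first.
1, 5, 6 and 11 are all available; 1 has the earlier label → 1.
5, 6 and 11 are all available; 5 has the earlier label → 5.
6 and 11 are both available; 6 has the earlier label → 6.
3, 10 and 11 are all available; 3 has the earlier label → 3.
2 and 8 now also ready, so the ready set is {2, 8, 10, 11}; 2 has the earlier label → 2.
Now 8, 10 and 11 have their prerequisites met. 8 has the earlier label, so 8 next.
Ready: 10 and 11. 10 has the earlier label → 10.
11 is the only step now ready → 11.
Next only 7 has its prerequisites met → 7.
That leaves 4 as the only ready step → 4.

9 1 5 6 3 2 8 10 11 7 4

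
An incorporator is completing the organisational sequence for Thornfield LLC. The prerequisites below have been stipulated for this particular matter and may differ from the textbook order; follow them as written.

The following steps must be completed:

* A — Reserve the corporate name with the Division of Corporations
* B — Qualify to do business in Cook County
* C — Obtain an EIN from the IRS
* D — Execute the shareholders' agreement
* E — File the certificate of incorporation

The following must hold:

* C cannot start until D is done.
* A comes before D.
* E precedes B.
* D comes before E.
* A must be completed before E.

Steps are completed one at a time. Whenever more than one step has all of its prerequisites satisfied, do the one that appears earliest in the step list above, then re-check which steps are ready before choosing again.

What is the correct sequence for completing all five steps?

A D C E B

Only A has no prerequisites, so it is first.
D needed A, now all done → D.
Ready: C and E. C is listed earlier → C.
That leaves E as the only ready step → E.
Next only B has its prerequisites met → B.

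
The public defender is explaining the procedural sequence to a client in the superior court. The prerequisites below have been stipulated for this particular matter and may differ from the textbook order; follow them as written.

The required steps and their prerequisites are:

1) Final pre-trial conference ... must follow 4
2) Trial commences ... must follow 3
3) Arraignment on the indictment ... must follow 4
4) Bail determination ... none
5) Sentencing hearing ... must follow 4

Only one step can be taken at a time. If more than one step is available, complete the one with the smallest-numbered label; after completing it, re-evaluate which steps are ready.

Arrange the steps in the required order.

4 1 3 2 5

Only 4 has no prerequisites, so it is first.
Ready: 1, 3 and 5. 1 has the earlier label → 1.
3 and 5 are both available; 3 has the earlier label → 3.
Now 2 and 5 have their prerequisites met. 2 has the earlier label, so 2 next.
That leaves 5 as the only ready step → 5.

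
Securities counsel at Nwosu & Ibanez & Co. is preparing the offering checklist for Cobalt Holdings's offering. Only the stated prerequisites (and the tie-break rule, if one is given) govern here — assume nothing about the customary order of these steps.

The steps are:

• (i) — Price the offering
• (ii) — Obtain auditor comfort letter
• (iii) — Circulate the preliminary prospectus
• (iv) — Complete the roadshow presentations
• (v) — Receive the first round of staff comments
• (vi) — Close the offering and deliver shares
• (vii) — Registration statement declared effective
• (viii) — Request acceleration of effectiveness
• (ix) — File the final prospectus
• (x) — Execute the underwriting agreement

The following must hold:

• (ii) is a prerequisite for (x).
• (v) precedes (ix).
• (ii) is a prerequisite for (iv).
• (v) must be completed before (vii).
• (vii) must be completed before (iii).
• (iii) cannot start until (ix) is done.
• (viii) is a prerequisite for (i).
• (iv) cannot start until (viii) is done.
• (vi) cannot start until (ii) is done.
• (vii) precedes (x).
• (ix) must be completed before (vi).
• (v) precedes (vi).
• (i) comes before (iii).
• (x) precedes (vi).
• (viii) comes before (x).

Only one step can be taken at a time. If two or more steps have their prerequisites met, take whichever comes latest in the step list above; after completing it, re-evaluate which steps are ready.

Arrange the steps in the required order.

(viii), (v) and (ii) have no prerequisites; (viii) is listed later, so (viii) is first.
(i) now also ready, so the ready set is {(v), (ii), (i)}; (v) is listed later → (v).
Now (ix), (vii), (ii) and (i) have their prerequisites met. (ix) is listed later, so (ix) next.
Now (vii), (ii) and (i) have their prerequisites met. (vii) is listed later, so (vii) next.
Ready: (ii) and (i). (ii) is listed later → (ii).
Now (x), (iv) and (i) have their prerequisites met. (x) is listed later, so (x) next.
(vi), (iv) and (i) are all available; (vi) is listed later → (vi).
Now (iv) and (i) have their prerequisites met. (iv) is listed later, so (iv) next.
(i) needed (viii), now all done → (i).
That leaves (iii) as the only ready step → (iii).

(viii), (v), (ix), (vii), (ii), (x), (vi), (iv), (i), (iii)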